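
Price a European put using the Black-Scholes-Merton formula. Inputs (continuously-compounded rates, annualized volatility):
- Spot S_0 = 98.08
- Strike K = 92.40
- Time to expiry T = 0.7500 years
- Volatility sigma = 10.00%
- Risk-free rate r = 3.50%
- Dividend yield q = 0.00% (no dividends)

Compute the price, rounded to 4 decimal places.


Answer: Price = 0.6880

Derivation:
d1 = (ln(S/K) + (r - q + 0.5*sigma^2) * T) / (sigma * sqrt(T)) = 1.03526401
d2 = d1 - sigma * sqrt(T) = 0.94866147
exp(-rT) = 0.97409154; exp(-qT) = 1.00000000
P = K * exp(-rT) * N(-d2) - S_0 * exp(-qT) * N(-d1)
N(-d1) = 0.15027282; N(-d2) = 0.17139641
P = 92.4000 * 0.97409154 * 0.17139641 - 98.0800 * 1.00000000 * 0.15027282 = 0.6880


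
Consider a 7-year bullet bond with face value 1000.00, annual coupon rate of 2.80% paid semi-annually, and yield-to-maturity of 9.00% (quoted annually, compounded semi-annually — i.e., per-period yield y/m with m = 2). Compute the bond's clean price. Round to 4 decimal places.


Answer: Price = 683.0924

Derivation:
Coupon per period c = face * coupon_rate / m = 14.000000
Periods per year m = 2; per-period yield y/m = 0.045000
Number of cashflows N = 14
Cashflows (t years, CF_t, discount factor 1/(1+y/m)^(m*t), PV):
  t = 0.5000: CF_t = 14.000000, DF = 0.956938, PV = 13.397129
  t = 1.0000: CF_t = 14.000000, DF = 0.915730, PV = 12.820219
  t = 1.5000: CF_t = 14.000000, DF = 0.876297, PV = 12.268152
  t = 2.0000: CF_t = 14.000000, DF = 0.838561, PV = 11.739859
  t = 2.5000: CF_t = 14.000000, DF = 0.802451, PV = 11.234315
  t = 3.0000: CF_t = 14.000000, DF = 0.767896, PV = 10.750540
  t = 3.5000: CF_t = 14.000000, DF = 0.734828, PV = 10.287598
  t = 4.0000: CF_t = 14.000000, DF = 0.703185, PV = 9.844592
  t = 4.5000: CF_t = 14.000000, DF = 0.672904, PV = 9.420662
  t = 5.0000: CF_t = 14.000000, DF = 0.643928, PV = 9.014988
  t = 5.5000: CF_t = 14.000000, DF = 0.616199, PV = 8.626782
  t = 6.0000: CF_t = 14.000000, DF = 0.589664, PV = 8.255294
  t = 6.5000: CF_t = 14.000000, DF = 0.564272, PV = 7.899803
  t = 7.0000: CF_t = 1014.000000, DF = 0.539973, PV = 547.532482
Price P = sum_t PV_t = 683.092416


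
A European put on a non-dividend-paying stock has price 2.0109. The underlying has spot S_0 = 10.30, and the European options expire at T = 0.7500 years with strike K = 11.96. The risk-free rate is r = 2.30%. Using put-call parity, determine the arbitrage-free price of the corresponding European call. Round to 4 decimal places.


Put-call parity: C - P = S_0 * exp(-qT) - K * exp(-rT).
S_0 * exp(-qT) = 10.3000 * 1.00000000 = 10.30000000
K * exp(-rT) = 11.9600 * 0.98289793 = 11.75545924
C = P + S*exp(-qT) - K*exp(-rT)
C = 2.0109 + 10.30000000 - 11.75545924 = 0.5554

Answer: Call price = 0.5554


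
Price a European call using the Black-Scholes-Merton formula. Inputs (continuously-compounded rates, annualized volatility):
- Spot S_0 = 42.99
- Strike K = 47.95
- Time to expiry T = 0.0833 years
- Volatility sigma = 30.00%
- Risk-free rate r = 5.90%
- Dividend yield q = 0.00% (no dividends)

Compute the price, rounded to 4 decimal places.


d1 = (ln(S/K) + (r - q + 0.5*sigma^2) * T) / (sigma * sqrt(T)) = -1.16103040
d2 = d1 - sigma * sqrt(T) = -1.24761562
exp(-rT) = 0.99509736; exp(-qT) = 1.00000000
C = S_0 * exp(-qT) * N(d1) - K * exp(-rT) * N(d2)
N(d1) = 0.12281477; N(d2) = 0.10608593
C = 42.9900 * 1.00000000 * 0.12281477 - 47.9500 * 0.99509736 * 0.10608593 = 0.2179

Answer: Price = 0.2179


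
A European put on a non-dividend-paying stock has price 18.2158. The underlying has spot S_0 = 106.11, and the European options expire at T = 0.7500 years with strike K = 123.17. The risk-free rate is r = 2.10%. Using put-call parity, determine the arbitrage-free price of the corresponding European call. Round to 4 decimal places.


Answer: Call price = 3.0805

Derivation:
Put-call parity: C - P = S_0 * exp(-qT) - K * exp(-rT).
S_0 * exp(-qT) = 106.1100 * 1.00000000 = 106.11000000
K * exp(-rT) = 123.1700 * 0.98437338 = 121.24526954
C = P + S*exp(-qT) - K*exp(-rT)
C = 18.2158 + 106.11000000 - 121.24526954 = 3.0805


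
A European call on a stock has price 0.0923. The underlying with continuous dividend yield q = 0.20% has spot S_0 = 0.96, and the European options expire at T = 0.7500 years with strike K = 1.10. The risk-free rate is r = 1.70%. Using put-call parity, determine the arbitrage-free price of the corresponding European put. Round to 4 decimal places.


Put-call parity: C - P = S_0 * exp(-qT) - K * exp(-rT).
S_0 * exp(-qT) = 0.9600 * 0.99850112 = 0.95856108
K * exp(-rT) = 1.1000 * 0.98733094 = 1.08606403
P = C - S*exp(-qT) + K*exp(-rT)
P = 0.0923 - 0.95856108 + 1.08606403 = 0.2198

Answer: Put price = 0.2198


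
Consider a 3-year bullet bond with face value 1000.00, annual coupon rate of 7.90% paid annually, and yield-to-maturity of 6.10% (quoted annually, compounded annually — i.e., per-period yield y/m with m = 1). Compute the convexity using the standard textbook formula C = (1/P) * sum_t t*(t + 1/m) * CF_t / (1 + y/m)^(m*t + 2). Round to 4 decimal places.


Answer: Convexity = 9.6718

Derivation:
Coupon per period c = face * coupon_rate / m = 79.000000
Periods per year m = 1; per-period yield y/m = 0.061000
Number of cashflows N = 3
Cashflows (t years, CF_t, discount factor 1/(1+y/m)^(m*t), PV):
  t = 1.0000: CF_t = 79.000000, DF = 0.942507, PV = 74.458058
  t = 2.0000: CF_t = 79.000000, DF = 0.888320, PV = 70.177246
  t = 3.0000: CF_t = 1079.000000, DF = 0.837247, PV = 903.390029
Price P = sum_t PV_t = 1048.025334
Convexity numerator sum_t t*(t + 1/m) * CF_t / (1+y/m)^(m*t + 2):
  t = 1.0000: term = 132.285102
  t = 2.0000: term = 374.038930
  t = 3.0000: term = 9629.988560
Convexity = (1/P) * sum = 10136.312592 / 1048.025334 = 9.671820


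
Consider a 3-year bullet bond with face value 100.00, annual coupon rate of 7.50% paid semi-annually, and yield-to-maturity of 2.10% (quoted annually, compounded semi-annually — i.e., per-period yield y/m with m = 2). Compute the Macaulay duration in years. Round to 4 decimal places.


Coupon per period c = face * coupon_rate / m = 3.750000
Periods per year m = 2; per-period yield y/m = 0.010500
Number of cashflows N = 6
Cashflows (t years, CF_t, discount factor 1/(1+y/m)^(m*t), PV):
  t = 0.5000: CF_t = 3.750000, DF = 0.989609, PV = 3.711034
  t = 1.0000: CF_t = 3.750000, DF = 0.979326, PV = 3.672473
  t = 1.5000: CF_t = 3.750000, DF = 0.969150, PV = 3.634313
  t = 2.0000: CF_t = 3.750000, DF = 0.959080, PV = 3.596549
  t = 2.5000: CF_t = 3.750000, DF = 0.949114, PV = 3.559178
  t = 3.0000: CF_t = 103.750000, DF = 0.939252, PV = 97.447387
Price P = sum_t PV_t = 115.620934
Macaulay numerator sum_t t * PV_t:
  t * PV_t at t = 0.5000: 1.855517
  t * PV_t at t = 1.0000: 3.672473
  t * PV_t at t = 1.5000: 5.451469
  t * PV_t at t = 2.0000: 7.193098
  t * PV_t at t = 2.5000: 8.897944
  t * PV_t at t = 3.0000: 292.342161
Macaulay duration D = (sum_t t * PV_t) / P = 319.412663 / 115.620934 = 2.762585

Answer: Macaulay duration = 2.7626 years


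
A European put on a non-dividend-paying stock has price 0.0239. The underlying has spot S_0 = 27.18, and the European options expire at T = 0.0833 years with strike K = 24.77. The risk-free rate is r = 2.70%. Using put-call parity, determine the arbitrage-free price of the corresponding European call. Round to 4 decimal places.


Put-call parity: C - P = S_0 * exp(-qT) - K * exp(-rT).
S_0 * exp(-qT) = 27.1800 * 1.00000000 = 27.18000000
K * exp(-rT) = 24.7700 * 0.99775343 = 24.71435239
C = P + S*exp(-qT) - K*exp(-rT)
C = 0.0239 + 27.18000000 - 24.71435239 = 2.4895

Answer: Call price = 2.4895


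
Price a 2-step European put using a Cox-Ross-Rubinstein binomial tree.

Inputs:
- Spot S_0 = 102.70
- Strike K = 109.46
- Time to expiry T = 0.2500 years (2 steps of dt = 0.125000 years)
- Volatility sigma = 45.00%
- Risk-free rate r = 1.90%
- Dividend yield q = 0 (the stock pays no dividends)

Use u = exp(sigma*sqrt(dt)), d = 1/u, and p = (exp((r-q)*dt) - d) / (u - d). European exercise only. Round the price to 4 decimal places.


Answer: Price = V(0,0) = 13.1477

Derivation:
dt = T/N = 0.125000
u = exp(sigma*sqrt(dt)) = 1.172454; d = 1/u = 0.852912
p = (exp((r-q)*dt) - d) / (u - d) = 0.467750
Discount per step: exp(-r*dt) = 0.997628
Stock lattice S(k, i) with i counting down-moves:
  k=0: S(0,0) = 102.7000
  k=1: S(1,0) = 120.4110; S(1,1) = 87.5941
  k=2: S(2,0) = 141.1764; S(2,1) = 102.7000; S(2,2) = 74.7100
Terminal payoffs V(N, i) = max(K - S_T, 0):
  V(2,0) = 0.000000; V(2,1) = 6.760000; V(2,2) = 34.749992
Backward induction: V(k, i) = exp(-r*dt) * [p * V(k+1, i) + (1-p) * V(k+1, i+1)].
  V(1,0) = exp(-r*dt) * [p*0.000000 + (1-p)*6.760000] = 3.589473
  V(1,1) = exp(-r*dt) * [p*6.760000 + (1-p)*34.749992] = 21.606289
  V(0,0) = exp(-r*dt) * [p*3.589473 + (1-p)*21.606289] = 13.147656


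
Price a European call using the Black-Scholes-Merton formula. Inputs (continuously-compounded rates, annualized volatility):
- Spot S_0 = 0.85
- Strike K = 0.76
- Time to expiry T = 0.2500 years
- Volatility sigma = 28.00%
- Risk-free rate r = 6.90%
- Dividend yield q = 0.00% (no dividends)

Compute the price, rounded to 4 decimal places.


Answer: Price = 0.1137

Derivation:
d1 = (ln(S/K) + (r - q + 0.5*sigma^2) * T) / (sigma * sqrt(T)) = 0.99262797
d2 = d1 - sigma * sqrt(T) = 0.85262797
exp(-rT) = 0.98289793; exp(-qT) = 1.00000000
C = S_0 * exp(-qT) * N(d1) - K * exp(-rT) * N(d2)
N(d1) = 0.83955436; N(d2) = 0.80306718
C = 0.8500 * 1.00000000 * 0.83955436 - 0.7600 * 0.98289793 * 0.80306718 = 0.1137


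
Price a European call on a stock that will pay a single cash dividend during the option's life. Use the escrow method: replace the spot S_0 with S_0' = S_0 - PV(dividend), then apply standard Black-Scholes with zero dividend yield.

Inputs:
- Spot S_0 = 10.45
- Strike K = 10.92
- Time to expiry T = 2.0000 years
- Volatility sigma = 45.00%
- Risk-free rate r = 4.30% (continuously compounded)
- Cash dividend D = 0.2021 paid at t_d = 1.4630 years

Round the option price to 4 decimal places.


Answer: Price = 2.6534

Derivation:
PV(D) = D * exp(-r * t_d) = 0.2021 * 0.93902892 = 0.18977775
S_0' = S_0 - PV(D) = 10.4500 - 0.18977775 = 10.26022225
d1 = (ln(S_0'/K) + (r + sigma^2/2)*T) / (sigma*sqrt(T)) = 0.35540527
d2 = d1 - sigma*sqrt(T) = -0.28099083
exp(-rT) = 0.91759423
N(d1) = 0.63885700; N(d2) = 0.38935872
C = S_0' * N(d1) - K * exp(-rT) * N(d2) = 10.26022225 * 0.63885700 - 10.9200 * 0.91759423 * 0.38935872 = 2.6534


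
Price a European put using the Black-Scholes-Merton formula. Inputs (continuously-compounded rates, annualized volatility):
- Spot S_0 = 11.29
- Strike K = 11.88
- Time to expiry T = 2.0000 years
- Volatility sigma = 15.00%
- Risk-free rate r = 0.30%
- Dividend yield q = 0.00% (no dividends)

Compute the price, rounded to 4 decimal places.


d1 = (ln(S/K) + (r - q + 0.5*sigma^2) * T) / (sigma * sqrt(T)) = -0.10577816
d2 = d1 - sigma * sqrt(T) = -0.31791019
exp(-rT) = 0.99401796; exp(-qT) = 1.00000000
P = K * exp(-rT) * N(-d2) - S_0 * exp(-qT) * N(-d1)
N(-d1) = 0.54212082; N(-d2) = 0.62472347
P = 11.8800 * 0.99401796 * 0.62472347 - 11.2900 * 1.00000000 * 0.54212082 = 1.2568

Answer: Price = 1.2568


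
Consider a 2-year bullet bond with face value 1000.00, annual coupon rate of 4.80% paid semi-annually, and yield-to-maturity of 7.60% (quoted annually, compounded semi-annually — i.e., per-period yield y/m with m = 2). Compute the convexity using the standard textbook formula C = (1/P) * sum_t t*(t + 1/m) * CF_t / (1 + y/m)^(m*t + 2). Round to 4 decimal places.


Answer: Convexity = 4.4206

Derivation:
Coupon per period c = face * coupon_rate / m = 24.000000
Periods per year m = 2; per-period yield y/m = 0.038000
Number of cashflows N = 4
Cashflows (t years, CF_t, discount factor 1/(1+y/m)^(m*t), PV):
  t = 0.5000: CF_t = 24.000000, DF = 0.963391, PV = 23.121387
  t = 1.0000: CF_t = 24.000000, DF = 0.928122, PV = 22.274940
  t = 1.5000: CF_t = 24.000000, DF = 0.894145, PV = 21.459479
  t = 2.0000: CF_t = 1024.000000, DF = 0.861411, PV = 882.085215
Price P = sum_t PV_t = 948.941021
Convexity numerator sum_t t*(t + 1/m) * CF_t / (1+y/m)^(m*t + 2):
  t = 0.5000: term = 10.729740
  t = 1.0000: term = 31.010808
  t = 1.5000: term = 59.751076
  t = 2.0000: term = 4093.415596
Convexity = (1/P) * sum = 4194.907220 / 948.941021 = 4.420620


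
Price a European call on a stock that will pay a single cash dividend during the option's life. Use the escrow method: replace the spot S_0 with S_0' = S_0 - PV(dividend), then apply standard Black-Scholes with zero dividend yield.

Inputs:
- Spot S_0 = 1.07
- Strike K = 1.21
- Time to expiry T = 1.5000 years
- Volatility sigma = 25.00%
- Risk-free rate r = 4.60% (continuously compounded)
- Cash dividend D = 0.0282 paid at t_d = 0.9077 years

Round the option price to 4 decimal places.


PV(D) = D * exp(-r * t_d) = 0.0282 * 0.95910550 = 0.02704678
S_0' = S_0 - PV(D) = 1.0700 - 0.02704678 = 1.04295322
d1 = (ln(S_0'/K) + (r + sigma^2/2)*T) / (sigma*sqrt(T)) = -0.10676193
d2 = d1 - sigma*sqrt(T) = -0.41294815
exp(-rT) = 0.93332668
N(d1) = 0.45748893; N(d2) = 0.33982230
C = S_0' * N(d1) - K * exp(-rT) * N(d2) = 1.04295322 * 0.45748893 - 1.2100 * 0.93332668 * 0.33982230 = 0.0934

Answer: Price = 0.0934


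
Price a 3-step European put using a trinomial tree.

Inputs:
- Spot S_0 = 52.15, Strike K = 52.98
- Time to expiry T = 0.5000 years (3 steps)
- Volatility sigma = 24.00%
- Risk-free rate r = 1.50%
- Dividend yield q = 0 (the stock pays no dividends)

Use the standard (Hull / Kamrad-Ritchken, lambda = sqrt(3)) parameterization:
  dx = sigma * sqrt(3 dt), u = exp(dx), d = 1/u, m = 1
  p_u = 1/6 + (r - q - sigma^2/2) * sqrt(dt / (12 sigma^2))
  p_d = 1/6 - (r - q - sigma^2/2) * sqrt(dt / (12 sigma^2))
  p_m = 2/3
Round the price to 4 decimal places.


dt = T/N = 0.166667; dx = sigma*sqrt(3*dt) = 0.169706
u = exp(dx) = 1.184956; d = 1/u = 0.843913
p_u = 0.159890, p_m = 0.666667, p_d = 0.173443
Discount per step: exp(-r*dt) = 0.997503
Stock lattice S(k, j) with j the centered position index:
  k=0: S(0,+0) = 52.1500
  k=1: S(1,-1) = 44.0101; S(1,+0) = 52.1500; S(1,+1) = 61.7955
  k=2: S(2,-2) = 37.1407; S(2,-1) = 44.0101; S(2,+0) = 52.1500; S(2,+1) = 61.7955; S(2,+2) = 73.2249
  k=3: S(3,-3) = 31.3435; S(3,-2) = 37.1407; S(3,-1) = 44.0101; S(3,+0) = 52.1500; S(3,+1) = 61.7955; S(3,+2) = 73.2249; S(3,+3) = 86.7683
Terminal payoffs V(N, j) = max(K - S_T, 0):
  V(3,-3) = 21.636488; V(3,-2) = 15.839318; V(3,-1) = 8.969926; V(3,+0) = 0.830000; V(3,+1) = 0.000000; V(3,+2) = 0.000000; V(3,+3) = 0.000000
Backward induction: V(k, j) = exp(-r*dt) * [p_u * V(k+1, j+1) + p_m * V(k+1, j) + p_d * V(k+1, j-1)]
  V(2,-2) = exp(-r*dt) * [p_u*8.969926 + p_m*15.839318 + p_d*21.636488] = 15.707131
  V(2,-1) = exp(-r*dt) * [p_u*0.830000 + p_m*8.969926 + p_d*15.839318] = 8.837758
  V(2,+0) = exp(-r*dt) * [p_u*0.000000 + p_m*0.830000 + p_d*8.969926] = 2.103839
  V(2,+1) = exp(-r*dt) * [p_u*0.000000 + p_m*0.000000 + p_d*0.830000] = 0.143598
  V(2,+2) = exp(-r*dt) * [p_u*0.000000 + p_m*0.000000 + p_d*0.000000] = 0.000000
  V(1,-1) = exp(-r*dt) * [p_u*2.103839 + p_m*8.837758 + p_d*15.707131] = 8.930162
  V(1,+0) = exp(-r*dt) * [p_u*0.143598 + p_m*2.103839 + p_d*8.837758] = 2.950981
  V(1,+1) = exp(-r*dt) * [p_u*0.000000 + p_m*0.143598 + p_d*2.103839] = 0.459478
  V(0,+0) = exp(-r*dt) * [p_u*0.459478 + p_m*2.950981 + p_d*8.930162] = 3.580699

Answer: Price = V(0,0) = 3.5807


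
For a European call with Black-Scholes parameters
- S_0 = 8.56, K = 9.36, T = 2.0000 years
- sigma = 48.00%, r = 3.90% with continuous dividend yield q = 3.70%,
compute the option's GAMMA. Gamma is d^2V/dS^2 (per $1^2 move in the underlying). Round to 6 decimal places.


d1 = 0.2136860483; d2 = -0.4651364616
phi(d1) = 0.3899372708; exp(-qT) = 0.9286716938; exp(-rT) = 0.9249644265
Gamma = exp(-qT) * phi(d1) / (S * sigma * sqrt(T)) = 0.9286716938 * 0.3899372708 / (8.5600 * 0.4800 * 1.4142135624) = 0.062320

Answer: Gamma = 0.062320


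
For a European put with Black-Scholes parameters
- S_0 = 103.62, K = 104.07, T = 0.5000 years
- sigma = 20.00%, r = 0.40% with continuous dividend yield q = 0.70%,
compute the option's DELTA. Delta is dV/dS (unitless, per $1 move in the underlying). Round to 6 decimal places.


d1 = 0.0294623941; d2 = -0.1119589621
phi(d1) = 0.3987691705; exp(-qT) = 0.9965061179; exp(-rT) = 0.9980019987
N(-d1) = 0.4882479055
Delta = -exp(-qT) * N(-d1) = -0.9965061179 * 0.4882479055 = -0.486542

Answer: Delta = -0.486542


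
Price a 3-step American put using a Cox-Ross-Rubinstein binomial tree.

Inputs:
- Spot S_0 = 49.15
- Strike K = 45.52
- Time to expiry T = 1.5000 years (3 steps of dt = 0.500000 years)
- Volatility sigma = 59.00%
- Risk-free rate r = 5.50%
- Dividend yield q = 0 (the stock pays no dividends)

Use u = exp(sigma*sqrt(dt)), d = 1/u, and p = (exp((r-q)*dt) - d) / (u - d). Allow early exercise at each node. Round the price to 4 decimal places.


Answer: Price = V(0,0) = 10.8262

Derivation:
dt = T/N = 0.500000
u = exp(sigma*sqrt(dt)) = 1.517695; d = 1/u = 0.658894
p = (exp((r-q)*dt) - d) / (u - d) = 0.429654
Discount per step: exp(-r*dt) = 0.972875
Stock lattice S(k, i) with i counting down-moves:
  k=0: S(0,0) = 49.1500
  k=1: S(1,0) = 74.5947; S(1,1) = 32.3846
  k=2: S(2,0) = 113.2121; S(2,1) = 49.1500; S(2,2) = 21.3380
  k=3: S(3,0) = 171.8214; S(3,1) = 74.5947; S(3,2) = 32.3846; S(3,3) = 14.0595
Terminal payoffs V(N, i) = max(K - S_T, 0):
  V(3,0) = 0.000000; V(3,1) = 0.000000; V(3,2) = 13.135373; V(3,3) = 31.460507
Backward induction: V(k, i) = exp(-r*dt) * [p * V(k+1, i) + (1-p) * V(k+1, i+1)]; then take max(V_cont, immediate exercise) for American.
  V(2,0) = exp(-r*dt) * [p*0.000000 + (1-p)*0.000000] = 0.000000; exercise = 0.000000; V(2,0) = max -> 0.000000
  V(2,1) = exp(-r*dt) * [p*0.000000 + (1-p)*13.135373] = 7.288488; exercise = 0.000000; V(2,1) = max -> 7.288488
  V(2,2) = exp(-r*dt) * [p*13.135373 + (1-p)*31.460507] = 22.947227; exercise = 24.181972; V(2,2) = max -> 24.181972
  V(1,0) = exp(-r*dt) * [p*0.000000 + (1-p)*7.288488] = 4.044198; exercise = 0.000000; V(1,0) = max -> 4.044198
  V(1,1) = exp(-r*dt) * [p*7.288488 + (1-p)*24.181972] = 16.464554; exercise = 13.135373; V(1,1) = max -> 16.464554
  V(0,0) = exp(-r*dt) * [p*4.044198 + (1-p)*16.464554] = 10.826241; exercise = 0.000000; V(0,0) = max -> 10.826241


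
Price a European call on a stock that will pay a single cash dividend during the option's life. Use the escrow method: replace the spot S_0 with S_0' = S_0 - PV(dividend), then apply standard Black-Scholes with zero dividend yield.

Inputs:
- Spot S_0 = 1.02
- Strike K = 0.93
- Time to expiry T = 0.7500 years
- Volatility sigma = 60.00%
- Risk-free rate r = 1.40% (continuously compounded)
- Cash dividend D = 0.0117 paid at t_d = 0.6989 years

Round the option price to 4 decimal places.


Answer: Price = 0.2447

Derivation:
PV(D) = D * exp(-r * t_d) = 0.0117 * 0.99026311 = 0.01158608
S_0' = S_0 - PV(D) = 1.0200 - 0.01158608 = 1.00841392
d1 = (ln(S_0'/K) + (r + sigma^2/2)*T) / (sigma*sqrt(T)) = 0.43580210
d2 = d1 - sigma*sqrt(T) = -0.08381314
exp(-rT) = 0.98955493
N(d1) = 0.66850984; N(d2) = 0.46660250
C = S_0' * N(d1) - K * exp(-rT) * N(d2) = 1.00841392 * 0.66850984 - 0.9300 * 0.98955493 * 0.46660250 = 0.2447


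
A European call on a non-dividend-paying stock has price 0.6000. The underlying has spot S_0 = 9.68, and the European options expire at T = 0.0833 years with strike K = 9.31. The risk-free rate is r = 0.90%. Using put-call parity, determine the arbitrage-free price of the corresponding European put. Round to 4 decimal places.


Answer: Put price = 0.2230

Derivation:
Put-call parity: C - P = S_0 * exp(-qT) - K * exp(-rT).
S_0 * exp(-qT) = 9.6800 * 1.00000000 = 9.68000000
K * exp(-rT) = 9.3100 * 0.99925058 = 9.30302291
P = C - S*exp(-qT) + K*exp(-rT)
P = 0.6000 - 9.68000000 + 9.30302291 = 0.2230


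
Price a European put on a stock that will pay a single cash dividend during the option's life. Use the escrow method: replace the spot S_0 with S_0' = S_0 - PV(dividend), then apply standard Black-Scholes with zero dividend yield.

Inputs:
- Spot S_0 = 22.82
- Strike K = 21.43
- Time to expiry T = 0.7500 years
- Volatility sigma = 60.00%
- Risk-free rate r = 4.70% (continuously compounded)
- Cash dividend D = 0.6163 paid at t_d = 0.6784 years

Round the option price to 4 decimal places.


PV(D) = D * exp(-r * t_d) = 0.6163 * 0.96861816 = 0.59695937
S_0' = S_0 - PV(D) = 22.8200 - 0.59695937 = 22.22304063
d1 = (ln(S_0'/K) + (r + sigma^2/2)*T) / (sigma*sqrt(T)) = 0.39757842
d2 = d1 - sigma*sqrt(T) = -0.12203682
exp(-rT) = 0.96536405
N(-d1) = 0.34547048; N(-d2) = 0.54856507
P = K * exp(-rT) * N(-d2) - S_0' * N(-d1) = 21.4300 * 0.96536405 * 0.54856507 - 22.22304063 * 0.34547048 = 3.6712

Answer: Price = 3.6712


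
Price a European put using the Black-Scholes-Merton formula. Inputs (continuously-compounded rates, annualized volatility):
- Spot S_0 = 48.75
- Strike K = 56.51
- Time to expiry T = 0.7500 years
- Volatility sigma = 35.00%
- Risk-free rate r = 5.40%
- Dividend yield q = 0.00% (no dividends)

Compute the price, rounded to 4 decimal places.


d1 = (ln(S/K) + (r - q + 0.5*sigma^2) * T) / (sigma * sqrt(T)) = -0.20215480
d2 = d1 - sigma * sqrt(T) = -0.50526369
exp(-rT) = 0.96030916; exp(-qT) = 1.00000000
P = K * exp(-rT) * N(-d2) - S_0 * exp(-qT) * N(-d1)
N(-d1) = 0.58010214; N(-d2) = 0.69331318
P = 56.5100 * 0.96030916 * 0.69331318 - 48.7500 * 1.00000000 * 0.58010214 = 9.3441

Answer: Price = 9.3441


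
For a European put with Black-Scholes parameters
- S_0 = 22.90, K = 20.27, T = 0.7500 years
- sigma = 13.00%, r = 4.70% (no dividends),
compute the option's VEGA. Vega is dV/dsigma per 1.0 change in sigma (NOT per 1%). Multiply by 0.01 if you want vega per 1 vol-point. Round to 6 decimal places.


d1 = 1.4529903323; d2 = 1.3404070298
phi(d1) = 0.1388266862; exp(-qT) = 1.0000000000; exp(-rT) = 0.9653640451
Vega = S * exp(-qT) * phi(d1) * sqrt(T) = 22.9000 * 1.0000000000 * 0.1388266862 * 0.8660254038 = 2.753208

Answer: Vega = 2.753208


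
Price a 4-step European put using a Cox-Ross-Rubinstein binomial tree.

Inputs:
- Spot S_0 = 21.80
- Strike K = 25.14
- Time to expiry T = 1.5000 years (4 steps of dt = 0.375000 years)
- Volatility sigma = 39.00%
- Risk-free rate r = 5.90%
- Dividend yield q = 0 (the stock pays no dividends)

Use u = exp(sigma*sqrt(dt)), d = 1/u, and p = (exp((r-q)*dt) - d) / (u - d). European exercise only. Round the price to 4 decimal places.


Answer: Price = V(0,0) = 5.0043

Derivation:
dt = T/N = 0.375000
u = exp(sigma*sqrt(dt)) = 1.269757; d = 1/u = 0.787552
p = (exp((r-q)*dt) - d) / (u - d) = 0.486970
Discount per step: exp(-r*dt) = 0.978118
Stock lattice S(k, i) with i counting down-moves:
  k=0: S(0,0) = 21.8000
  k=1: S(1,0) = 27.6807; S(1,1) = 17.1686
  k=2: S(2,0) = 35.1477; S(2,1) = 21.8000; S(2,2) = 13.5212
  k=3: S(3,0) = 44.6291; S(3,1) = 27.6807; S(3,2) = 17.1686; S(3,3) = 10.6487
  k=4: S(4,0) = 56.6681; S(4,1) = 35.1477; S(4,2) = 21.8000; S(4,3) = 13.5212; S(4,4) = 8.3864
Terminal payoffs V(N, i) = max(K - S_T, 0):
  V(4,0) = 0.000000; V(4,1) = 0.000000; V(4,2) = 3.340000; V(4,3) = 11.618791; V(4,4) = 16.753620
Backward induction: V(k, i) = exp(-r*dt) * [p * V(k+1, i) + (1-p) * V(k+1, i+1)].
  V(3,0) = exp(-r*dt) * [p*0.000000 + (1-p)*0.000000] = 0.000000
  V(3,1) = exp(-r*dt) * [p*0.000000 + (1-p)*3.340000] = 1.676024
  V(3,2) = exp(-r*dt) * [p*3.340000 + (1-p)*11.618791] = 7.421241
  V(3,3) = exp(-r*dt) * [p*11.618791 + (1-p)*16.753620] = 13.941224
  V(2,0) = exp(-r*dt) * [p*0.000000 + (1-p)*1.676024] = 0.841035
  V(2,1) = exp(-r*dt) * [p*1.676024 + (1-p)*7.421241] = 4.522320
  V(2,2) = exp(-r*dt) * [p*7.421241 + (1-p)*13.941224] = 10.530600
  V(1,0) = exp(-r*dt) * [p*0.841035 + (1-p)*4.522320] = 2.669913
  V(1,1) = exp(-r*dt) * [p*4.522320 + (1-p)*10.530600] = 7.438339
  V(0,0) = exp(-r*dt) * [p*2.669913 + (1-p)*7.438339] = 5.004303


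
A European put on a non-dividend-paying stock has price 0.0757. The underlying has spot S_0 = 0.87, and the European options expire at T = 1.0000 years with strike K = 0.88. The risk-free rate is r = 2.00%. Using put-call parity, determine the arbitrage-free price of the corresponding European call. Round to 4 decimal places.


Put-call parity: C - P = S_0 * exp(-qT) - K * exp(-rT).
S_0 * exp(-qT) = 0.8700 * 1.00000000 = 0.87000000
K * exp(-rT) = 0.8800 * 0.98019867 = 0.86257483
C = P + S*exp(-qT) - K*exp(-rT)
C = 0.0757 + 0.87000000 - 0.86257483 = 0.0831

Answer: Call price = 0.0831


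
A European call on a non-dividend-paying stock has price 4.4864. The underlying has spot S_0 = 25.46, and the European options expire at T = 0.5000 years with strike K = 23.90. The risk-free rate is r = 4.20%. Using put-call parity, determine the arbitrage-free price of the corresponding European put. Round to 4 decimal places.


Answer: Put price = 2.4297

Derivation:
Put-call parity: C - P = S_0 * exp(-qT) - K * exp(-rT).
S_0 * exp(-qT) = 25.4600 * 1.00000000 = 25.46000000
K * exp(-rT) = 23.9000 * 0.97921896 = 23.40333325
P = C - S*exp(-qT) + K*exp(-rT)
P = 4.4864 - 25.46000000 + 23.40333325 = 2.4297


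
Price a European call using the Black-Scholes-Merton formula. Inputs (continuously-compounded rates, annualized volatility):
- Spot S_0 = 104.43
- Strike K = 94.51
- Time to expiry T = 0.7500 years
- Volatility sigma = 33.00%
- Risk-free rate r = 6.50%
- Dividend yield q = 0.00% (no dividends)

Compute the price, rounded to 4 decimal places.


d1 = (ln(S/K) + (r - q + 0.5*sigma^2) * T) / (sigma * sqrt(T)) = 0.66272407
d2 = d1 - sigma * sqrt(T) = 0.37693569
exp(-rT) = 0.95241920; exp(-qT) = 1.00000000
C = S_0 * exp(-qT) * N(d1) - K * exp(-rT) * N(d2)
N(d1) = 0.74624636; N(d2) = 0.64688930
C = 104.4300 * 1.00000000 * 0.74624636 - 94.5100 * 0.95241920 * 0.64688930 = 19.7020

Answer: Price = 19.7020


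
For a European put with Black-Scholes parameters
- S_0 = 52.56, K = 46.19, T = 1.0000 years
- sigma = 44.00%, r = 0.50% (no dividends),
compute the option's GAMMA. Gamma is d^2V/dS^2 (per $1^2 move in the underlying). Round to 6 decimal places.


d1 = 0.5249819312; d2 = 0.0849819312
phi(d1) = 0.3475865615; exp(-qT) = 1.0000000000; exp(-rT) = 0.9950124792
Gamma = exp(-qT) * phi(d1) / (S * sigma * sqrt(T)) = 1.0000000000 * 0.3475865615 / (52.5600 * 0.4400 * 1.0000000000) = 0.015030

Answer: Gamma = 0.015030


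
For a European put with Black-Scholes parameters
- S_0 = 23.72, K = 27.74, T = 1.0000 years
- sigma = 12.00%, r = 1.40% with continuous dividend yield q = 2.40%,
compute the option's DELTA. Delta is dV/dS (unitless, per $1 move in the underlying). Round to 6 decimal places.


Answer: Delta = -0.886376

Derivation:
d1 = -1.3279736730; d2 = -1.4479736730
phi(d1) = 0.1651839510; exp(-qT) = 0.9762857098; exp(-rT) = 0.9860975443
N(-d1) = 0.9079065978
Delta = -exp(-qT) * N(-d1) = -0.9762857098 * 0.9079065978 = -0.886376


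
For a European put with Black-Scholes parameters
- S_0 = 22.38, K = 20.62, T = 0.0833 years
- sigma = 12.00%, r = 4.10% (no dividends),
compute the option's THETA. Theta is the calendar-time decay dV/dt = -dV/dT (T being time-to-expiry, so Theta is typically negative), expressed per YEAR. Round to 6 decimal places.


d1 = 2.4808300465; d2 = 2.4461959592
phi(d1) = 0.0183854187; exp(-qT) = 1.0000000000; exp(-rT) = 0.9965905255
Theta = -S*exp(-qT)*phi(d1)*sigma/(2*sqrt(T)) + r*K*exp(-rT)*N(-d2) - q*S*exp(-qT)*N(-d1)
N(-d1) = 0.0065538427; N(-d2) = 0.0072186254; sqrt(T) = 0.2886173938
Term 1 = -22.3800 * 1.0000000000 * 0.0183854187 * 0.1200 / (2 * 0.2886173938) = -0.0855386431
Term 2 = 0.0410 * 20.6200 * 0.9965905255 * 0.0072186254 = 0.0060819630
Term 3 = 0 (no dividend yield, q = 0)
Theta = -0.0855386431 + (0.0060819630) + (0.0000000000) = -0.079457

Answer: Theta = -0.079457


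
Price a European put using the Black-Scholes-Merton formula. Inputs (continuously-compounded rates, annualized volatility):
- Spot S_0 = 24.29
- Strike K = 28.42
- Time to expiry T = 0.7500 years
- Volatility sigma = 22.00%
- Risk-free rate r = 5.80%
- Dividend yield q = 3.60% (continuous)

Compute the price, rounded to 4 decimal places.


Answer: Price = 4.2132

Derivation:
d1 = (ln(S/K) + (r - q + 0.5*sigma^2) * T) / (sigma * sqrt(T)) = -0.64231991
d2 = d1 - sigma * sqrt(T) = -0.83284550
exp(-rT) = 0.95743255; exp(-qT) = 0.97336124
P = K * exp(-rT) * N(-d2) - S_0 * exp(-qT) * N(-d1)
N(-d1) = 0.73966726; N(-d2) = 0.79753407
P = 28.4200 * 0.95743255 * 0.79753407 - 24.2900 * 0.97336124 * 0.73966726 = 4.2132


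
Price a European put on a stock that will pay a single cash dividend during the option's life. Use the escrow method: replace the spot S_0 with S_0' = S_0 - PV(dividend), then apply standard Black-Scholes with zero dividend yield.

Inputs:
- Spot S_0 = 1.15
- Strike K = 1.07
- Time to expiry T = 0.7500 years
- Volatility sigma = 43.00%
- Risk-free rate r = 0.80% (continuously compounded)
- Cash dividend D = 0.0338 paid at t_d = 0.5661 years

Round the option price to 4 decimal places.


Answer: Price = 0.1360

Derivation:
PV(D) = D * exp(-r * t_d) = 0.0338 * 0.99548144 = 0.03364727
S_0' = S_0 - PV(D) = 1.1500 - 0.03364727 = 1.11635273
d1 = (ln(S_0'/K) + (r + sigma^2/2)*T) / (sigma*sqrt(T)) = 0.31618851
d2 = d1 - sigma*sqrt(T) = -0.05620242
exp(-rT) = 0.99401796
N(-d1) = 0.37592972; N(-d2) = 0.52240972
P = K * exp(-rT) * N(-d2) - S_0' * N(-d1) = 1.0700 * 0.99401796 * 0.52240972 - 1.11635273 * 0.37592972 = 0.1360


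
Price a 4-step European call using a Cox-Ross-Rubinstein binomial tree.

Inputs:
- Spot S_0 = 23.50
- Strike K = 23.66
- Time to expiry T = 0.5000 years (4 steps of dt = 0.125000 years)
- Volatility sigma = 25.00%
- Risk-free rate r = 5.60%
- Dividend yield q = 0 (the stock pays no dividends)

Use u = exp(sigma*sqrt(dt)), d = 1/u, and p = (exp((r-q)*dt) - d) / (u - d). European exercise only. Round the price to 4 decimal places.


dt = T/N = 0.125000
u = exp(sigma*sqrt(dt)) = 1.092412; d = 1/u = 0.915405
p = (exp((r-q)*dt) - d) / (u - d) = 0.517602
Discount per step: exp(-r*dt) = 0.993024
Stock lattice S(k, i) with i counting down-moves:
  k=0: S(0,0) = 23.5000
  k=1: S(1,0) = 25.6717; S(1,1) = 21.5120
  k=2: S(2,0) = 28.0441; S(2,1) = 23.5000; S(2,2) = 19.6922
  k=3: S(3,0) = 30.6357; S(3,1) = 25.6717; S(3,2) = 21.5120; S(3,3) = 18.0264
  k=4: S(4,0) = 33.4668; S(4,1) = 28.0441; S(4,2) = 23.5000; S(4,3) = 19.6922; S(4,4) = 16.5014
Terminal payoffs V(N, i) = max(S_T - K, 0):
  V(4,0) = 9.806797; V(4,1) = 4.384068; V(4,2) = 0.000000; V(4,3) = 0.000000; V(4,4) = 0.000000
Backward induction: V(k, i) = exp(-r*dt) * [p * V(k+1, i) + (1-p) * V(k+1, i+1)].
  V(3,0) = exp(-r*dt) * [p*9.806797 + (1-p)*4.384068] = 7.140725
  V(3,1) = exp(-r*dt) * [p*4.384068 + (1-p)*0.000000] = 2.253375
  V(3,2) = exp(-r*dt) * [p*0.000000 + (1-p)*0.000000] = 0.000000
  V(3,3) = exp(-r*dt) * [p*0.000000 + (1-p)*0.000000] = 0.000000
  V(2,0) = exp(-r*dt) * [p*7.140725 + (1-p)*2.253375] = 4.749715
  V(2,1) = exp(-r*dt) * [p*2.253375 + (1-p)*0.000000] = 1.158217
  V(2,2) = exp(-r*dt) * [p*0.000000 + (1-p)*0.000000] = 0.000000
  V(1,0) = exp(-r*dt) * [p*4.749715 + (1-p)*1.158217] = 2.996139
  V(1,1) = exp(-r*dt) * [p*1.158217 + (1-p)*0.000000] = 0.595314
  V(0,0) = exp(-r*dt) * [p*2.996139 + (1-p)*0.595314] = 1.825166

Answer: Price = V(0,0) = 1.8252


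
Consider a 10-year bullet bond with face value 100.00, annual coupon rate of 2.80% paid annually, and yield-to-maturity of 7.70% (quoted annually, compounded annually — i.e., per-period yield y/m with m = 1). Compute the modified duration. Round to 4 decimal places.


Answer: Modified duration = 7.9307

Derivation:
Coupon per period c = face * coupon_rate / m = 2.800000
Periods per year m = 1; per-period yield y/m = 0.077000
Number of cashflows N = 10
Cashflows (t years, CF_t, discount factor 1/(1+y/m)^(m*t), PV):
  t = 1.0000: CF_t = 2.800000, DF = 0.928505, PV = 2.599814
  t = 2.0000: CF_t = 2.800000, DF = 0.862122, PV = 2.413941
  t = 3.0000: CF_t = 2.800000, DF = 0.800484, PV = 2.241356
  t = 4.0000: CF_t = 2.800000, DF = 0.743254, PV = 2.081111
  t = 5.0000: CF_t = 2.800000, DF = 0.690115, PV = 1.932322
  t = 6.0000: CF_t = 2.800000, DF = 0.640775, PV = 1.794171
  t = 7.0000: CF_t = 2.800000, DF = 0.594963, PV = 1.665897
  t = 8.0000: CF_t = 2.800000, DF = 0.552426, PV = 1.546794
  t = 9.0000: CF_t = 2.800000, DF = 0.512931, PV = 1.436206
  t = 10.0000: CF_t = 102.800000, DF = 0.476259, PV = 48.959399
Price P = sum_t PV_t = 66.671011
First compute Macaulay numerator sum_t t * PV_t:
  t * PV_t at t = 1.0000: 2.599814
  t * PV_t at t = 2.0000: 4.827882
  t * PV_t at t = 3.0000: 6.724069
  t * PV_t at t = 4.0000: 8.324443
  t * PV_t at t = 5.0000: 9.661610
  t * PV_t at t = 6.0000: 10.765025
  t * PV_t at t = 7.0000: 11.661278
  t * PV_t at t = 8.0000: 12.374350
  t * PV_t at t = 9.0000: 12.925853
  t * PV_t at t = 10.0000: 489.593994
Macaulay duration D = 569.458320 / 66.671011 = 8.541318
Modified duration = D / (1 + y/m) = 8.541318 / (1 + 0.077000) = 7.930658


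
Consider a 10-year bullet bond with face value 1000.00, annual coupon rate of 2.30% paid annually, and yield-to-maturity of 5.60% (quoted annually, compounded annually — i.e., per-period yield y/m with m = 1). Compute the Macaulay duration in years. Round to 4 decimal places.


Answer: Macaulay duration = 8.8656 years

Derivation:
Coupon per period c = face * coupon_rate / m = 23.000000
Periods per year m = 1; per-period yield y/m = 0.056000
Number of cashflows N = 10
Cashflows (t years, CF_t, discount factor 1/(1+y/m)^(m*t), PV):
  t = 1.0000: CF_t = 23.000000, DF = 0.946970, PV = 21.780303
  t = 2.0000: CF_t = 23.000000, DF = 0.896752, PV = 20.625287
  t = 3.0000: CF_t = 23.000000, DF = 0.849197, PV = 19.531522
  t = 4.0000: CF_t = 23.000000, DF = 0.804163, PV = 18.495759
  t = 5.0000: CF_t = 23.000000, DF = 0.761518, PV = 17.514924
  t = 6.0000: CF_t = 23.000000, DF = 0.721135, PV = 16.586102
  t = 7.0000: CF_t = 23.000000, DF = 0.682893, PV = 15.706536
  t = 8.0000: CF_t = 23.000000, DF = 0.646679, PV = 14.873613
  t = 9.0000: CF_t = 23.000000, DF = 0.612385, PV = 14.084861
  t = 10.0000: CF_t = 1023.000000, DF = 0.579910, PV = 593.248231
Price P = sum_t PV_t = 752.447138
Macaulay numerator sum_t t * PV_t:
  t * PV_t at t = 1.0000: 21.780303
  t * PV_t at t = 2.0000: 41.250574
  t * PV_t at t = 3.0000: 58.594565
  t * PV_t at t = 4.0000: 73.983037
  t * PV_t at t = 5.0000: 87.574618
  t * PV_t at t = 6.0000: 99.516611
  t * PV_t at t = 7.0000: 109.945751
  t * PV_t at t = 8.0000: 118.988908
  t * PV_t at t = 9.0000: 126.763751
  t * PV_t at t = 10.0000: 5932.482308
Macaulay duration D = (sum_t t * PV_t) / P = 6670.880425 / 752.447138 = 8.865580


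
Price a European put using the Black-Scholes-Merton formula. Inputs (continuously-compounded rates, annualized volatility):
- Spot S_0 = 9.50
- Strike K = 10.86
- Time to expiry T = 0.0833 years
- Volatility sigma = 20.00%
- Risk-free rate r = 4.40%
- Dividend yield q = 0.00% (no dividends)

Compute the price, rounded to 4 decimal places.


d1 = (ln(S/K) + (r - q + 0.5*sigma^2) * T) / (sigma * sqrt(T)) = -2.22549504
d2 = d1 - sigma * sqrt(T) = -2.28321852
exp(-rT) = 0.99634151; exp(-qT) = 1.00000000
P = K * exp(-rT) * N(-d2) - S_0 * exp(-qT) * N(-d1)
N(-d1) = 0.98697599; N(-d2) = 0.98879125
P = 10.8600 * 0.99634151 * 0.98879125 - 9.5000 * 1.00000000 * 0.98697599 = 1.3227

Answer: Price = 1.3227


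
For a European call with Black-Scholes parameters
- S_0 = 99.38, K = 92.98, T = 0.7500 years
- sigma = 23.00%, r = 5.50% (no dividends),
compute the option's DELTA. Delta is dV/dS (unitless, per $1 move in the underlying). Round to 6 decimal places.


d1 = 0.6408787295; d2 = 0.4416928866
phi(d1) = 0.3248793793; exp(-qT) = 1.0000000000; exp(-rT) = 0.9595892027
N(d1) = 0.7391992618
Delta = exp(-qT) * N(d1) = 1.0000000000 * 0.7391992618 = 0.739199

Answer: Delta = 0.739199


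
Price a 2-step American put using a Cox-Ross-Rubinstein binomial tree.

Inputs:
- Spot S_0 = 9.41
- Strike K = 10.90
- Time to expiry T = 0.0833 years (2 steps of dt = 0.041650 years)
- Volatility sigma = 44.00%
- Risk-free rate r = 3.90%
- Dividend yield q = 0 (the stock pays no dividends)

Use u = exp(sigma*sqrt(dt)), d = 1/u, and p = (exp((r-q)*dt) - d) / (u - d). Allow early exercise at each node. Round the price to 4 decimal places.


Answer: Price = V(0,0) = 1.5490

Derivation:
dt = T/N = 0.041650
u = exp(sigma*sqrt(dt)) = 1.093952; d = 1/u = 0.914117
p = (exp((r-q)*dt) - d) / (u - d) = 0.486606
Discount per step: exp(-r*dt) = 0.998377
Stock lattice S(k, i) with i counting down-moves:
  k=0: S(0,0) = 9.4100
  k=1: S(1,0) = 10.2941; S(1,1) = 8.6018
  k=2: S(2,0) = 11.2612; S(2,1) = 9.4100; S(2,2) = 7.8631
Terminal payoffs V(N, i) = max(K - S_T, 0):
  V(2,0) = 0.000000; V(2,1) = 1.490000; V(2,2) = 3.036910
Backward induction: V(k, i) = exp(-r*dt) * [p * V(k+1, i) + (1-p) * V(k+1, i+1)]; then take max(V_cont, immediate exercise) for American.
  V(1,0) = exp(-r*dt) * [p*0.000000 + (1-p)*1.490000] = 0.763716; exercise = 0.605913; V(1,0) = max -> 0.763716
  V(1,1) = exp(-r*dt) * [p*1.490000 + (1-p)*3.036910] = 2.280468; exercise = 2.298159; V(1,1) = max -> 2.298159
  V(0,0) = exp(-r*dt) * [p*0.763716 + (1-p)*2.298159] = 1.548972; exercise = 1.490000; V(0,0) = max -> 1.548972


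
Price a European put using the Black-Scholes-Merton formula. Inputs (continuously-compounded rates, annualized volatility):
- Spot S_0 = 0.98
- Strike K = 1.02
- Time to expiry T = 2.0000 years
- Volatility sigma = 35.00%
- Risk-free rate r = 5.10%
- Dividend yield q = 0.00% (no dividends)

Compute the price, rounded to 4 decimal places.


Answer: Price = 0.1578

Derivation:
d1 = (ln(S/K) + (r - q + 0.5*sigma^2) * T) / (sigma * sqrt(T)) = 0.37273551
d2 = d1 - sigma * sqrt(T) = -0.12223924
exp(-rT) = 0.90302955; exp(-qT) = 1.00000000
P = K * exp(-rT) * N(-d2) - S_0 * exp(-qT) * N(-d1)
N(-d1) = 0.35467265; N(-d2) = 0.54864522
P = 1.0200 * 0.90302955 * 0.54864522 - 0.9800 * 1.00000000 * 0.35467265 = 0.1578


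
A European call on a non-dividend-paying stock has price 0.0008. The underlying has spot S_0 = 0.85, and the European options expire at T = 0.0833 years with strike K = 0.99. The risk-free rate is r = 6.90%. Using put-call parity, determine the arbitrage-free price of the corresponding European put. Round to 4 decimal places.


Answer: Put price = 0.1351

Derivation:
Put-call parity: C - P = S_0 * exp(-qT) - K * exp(-rT).
S_0 * exp(-qT) = 0.8500 * 1.00000000 = 0.85000000
K * exp(-rT) = 0.9900 * 0.99426879 = 0.98432610
P = C - S*exp(-qT) + K*exp(-rT)
P = 0.0008 - 0.85000000 + 0.98432610 = 0.1351


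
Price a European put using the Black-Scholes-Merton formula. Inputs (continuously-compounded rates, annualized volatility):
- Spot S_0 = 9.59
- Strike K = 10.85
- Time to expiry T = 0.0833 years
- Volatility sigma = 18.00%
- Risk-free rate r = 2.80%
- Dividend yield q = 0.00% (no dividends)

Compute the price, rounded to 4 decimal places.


Answer: Price = 1.2365

Derivation:
d1 = (ln(S/K) + (r - q + 0.5*sigma^2) * T) / (sigma * sqrt(T)) = -2.30528824
d2 = d1 - sigma * sqrt(T) = -2.35723937
exp(-rT) = 0.99767032; exp(-qT) = 1.00000000
P = K * exp(-rT) * N(-d2) - S_0 * exp(-qT) * N(-d1)
N(-d1) = 0.98942478; N(-d2) = 0.99079431
P = 10.8500 * 0.99767032 * 0.99079431 - 9.5900 * 1.00000000 * 0.98942478 = 1.2365


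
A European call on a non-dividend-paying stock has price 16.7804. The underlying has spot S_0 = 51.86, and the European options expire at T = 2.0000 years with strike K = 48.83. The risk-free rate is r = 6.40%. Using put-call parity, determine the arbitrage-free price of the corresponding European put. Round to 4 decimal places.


Put-call parity: C - P = S_0 * exp(-qT) - K * exp(-rT).
S_0 * exp(-qT) = 51.8600 * 1.00000000 = 51.86000000
K * exp(-rT) = 48.8300 * 0.87985338 = 42.96324050
P = C - S*exp(-qT) + K*exp(-rT)
P = 16.7804 - 51.86000000 + 42.96324050 = 7.8836

Answer: Put price = 7.8836


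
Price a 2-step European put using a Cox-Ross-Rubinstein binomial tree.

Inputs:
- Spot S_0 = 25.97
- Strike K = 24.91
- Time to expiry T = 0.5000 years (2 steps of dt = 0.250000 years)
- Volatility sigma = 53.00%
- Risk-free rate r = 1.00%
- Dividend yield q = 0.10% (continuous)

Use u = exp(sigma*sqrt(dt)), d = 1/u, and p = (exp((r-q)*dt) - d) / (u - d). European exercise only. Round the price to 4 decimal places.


dt = T/N = 0.250000
u = exp(sigma*sqrt(dt)) = 1.303431; d = 1/u = 0.767206
p = (exp((r-q)*dt) - d) / (u - d) = 0.438336
Discount per step: exp(-r*dt) = 0.997503
Stock lattice S(k, i) with i counting down-moves:
  k=0: S(0,0) = 25.9700
  k=1: S(1,0) = 33.8501; S(1,1) = 19.9243
  k=2: S(2,0) = 44.1213; S(2,1) = 25.9700; S(2,2) = 15.2861
Terminal payoffs V(N, i) = max(K - S_T, 0):
  V(2,0) = 0.000000; V(2,1) = 0.000000; V(2,2) = 9.623929
Backward induction: V(k, i) = exp(-r*dt) * [p * V(k+1, i) + (1-p) * V(k+1, i+1)].
  V(1,0) = exp(-r*dt) * [p*0.000000 + (1-p)*0.000000] = 0.000000
  V(1,1) = exp(-r*dt) * [p*0.000000 + (1-p)*9.623929] = 5.391920
  V(0,0) = exp(-r*dt) * [p*0.000000 + (1-p)*5.391920] = 3.020887

Answer: Price = V(0,0) = 3.0209
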